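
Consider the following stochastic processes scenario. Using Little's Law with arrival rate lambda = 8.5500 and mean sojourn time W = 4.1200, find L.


Little's Law: L = lambda * W
= 8.5500 * 4.1200
= 35.2260

35.2260


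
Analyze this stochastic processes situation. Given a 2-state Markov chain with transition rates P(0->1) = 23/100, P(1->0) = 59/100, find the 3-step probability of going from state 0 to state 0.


Computing P^3 by matrix multiplication.
P = [[0.7700, 0.2300], [0.5900, 0.4100]]
After raising P to the power 3:
P^3(0,0) = 0.7211

0.7211


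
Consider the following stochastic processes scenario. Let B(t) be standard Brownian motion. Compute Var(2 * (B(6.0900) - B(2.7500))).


Var(alpha*(B(t)-B(s))) = alpha^2 * (t-s)
= 2^2 * (6.0900 - 2.7500)
= 4 * 3.3400
= 13.3600

13.3600


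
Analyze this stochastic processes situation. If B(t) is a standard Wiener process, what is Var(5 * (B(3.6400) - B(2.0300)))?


Var(alpha*(B(t)-B(s))) = alpha^2 * (t-s)
= 5^2 * (3.6400 - 2.0300)
= 25 * 1.6100
= 40.2500

40.2500


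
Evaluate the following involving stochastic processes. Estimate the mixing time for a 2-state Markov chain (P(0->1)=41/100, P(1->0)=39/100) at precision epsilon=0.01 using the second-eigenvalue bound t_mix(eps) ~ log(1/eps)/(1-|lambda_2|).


lambda_2 = |1 - p01 - p10| = |1 - 0.4100 - 0.3900| = 0.2000
t_mix ~ log(1/eps)/(1 - |lambda_2|)
= log(100)/(1 - 0.2000) = 4.6052/0.8000
= 5.7565

5.7565


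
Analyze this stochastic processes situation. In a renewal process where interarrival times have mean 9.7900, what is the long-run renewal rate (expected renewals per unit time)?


Long-run renewal rate = 1/E(X)
= 1/9.7900
= 0.1021

0.1021


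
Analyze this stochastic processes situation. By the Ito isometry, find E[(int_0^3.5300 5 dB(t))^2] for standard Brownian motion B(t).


By Ito isometry: E[(int f dB)^2] = int f^2 dt
= 5^2 * 3.5300
= 25 * 3.5300 = 88.2500

88.2500


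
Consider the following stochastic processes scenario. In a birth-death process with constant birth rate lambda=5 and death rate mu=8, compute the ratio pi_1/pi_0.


For birth-death process, pi_n/pi_0 = (lambda/mu)^n
= (5/8)^1
= 0.6250

0.6250


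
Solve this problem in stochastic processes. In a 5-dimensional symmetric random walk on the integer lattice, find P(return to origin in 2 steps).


P(return in 2 steps) = P(reverse first step) = 1/(2d)
= 1/10
= 0.1000

0.1000


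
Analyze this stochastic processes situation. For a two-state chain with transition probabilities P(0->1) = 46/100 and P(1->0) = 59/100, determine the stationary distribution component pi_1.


Stationary distribution: pi_0 = p10/(p01+p10), pi_1 = p01/(p01+p10)
p01 = 0.4600, p10 = 0.5900
pi_1 = 0.4381

0.4381


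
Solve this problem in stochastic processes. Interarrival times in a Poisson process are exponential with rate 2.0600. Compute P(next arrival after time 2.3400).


P(X > t) = exp(-lambda * t)
= exp(-2.0600 * 2.3400)
= exp(-4.8204) = 0.0081

0.0081


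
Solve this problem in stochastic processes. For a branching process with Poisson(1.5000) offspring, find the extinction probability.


Since mu = 1.5000 > 1, extinction prob q < 1.
Solve s = exp(mu*(s-1)) iteratively.
q = 0.4172

0.4172


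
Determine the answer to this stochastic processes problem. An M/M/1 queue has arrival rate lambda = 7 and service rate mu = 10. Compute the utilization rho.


rho = lambda/mu
= 7/10
= 0.7000

0.7000


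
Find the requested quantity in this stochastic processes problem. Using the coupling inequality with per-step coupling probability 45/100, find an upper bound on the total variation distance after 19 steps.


TV distance bound <= (1-delta)^n
= (1 - 0.4500)^19
= 0.5500^19
= 1.1665e-05

1.1665e-05


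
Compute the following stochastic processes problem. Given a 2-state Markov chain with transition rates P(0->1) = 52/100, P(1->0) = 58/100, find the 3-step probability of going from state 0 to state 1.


Computing P^3 by matrix multiplication.
P = [[0.4800, 0.5200], [0.5800, 0.4200]]
After raising P to the power 3:
P^3(0,1) = 0.4732

0.4732


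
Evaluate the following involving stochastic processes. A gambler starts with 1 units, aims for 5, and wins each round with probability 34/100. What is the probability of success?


Gambler's ruin formula:
r = q/p = 0.6600/0.3400 = 1.9412
P(win) = (1 - r^i)/(1 - r^N)
= (1 - 1.9412^1)/(1 - 1.9412^5)
= 0.0354

0.0354


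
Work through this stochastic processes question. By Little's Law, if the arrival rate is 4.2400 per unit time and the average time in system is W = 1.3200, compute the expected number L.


Little's Law: L = lambda * W
= 4.2400 * 1.3200
= 5.5968

5.5968


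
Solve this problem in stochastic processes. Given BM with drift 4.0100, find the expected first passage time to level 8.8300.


Expected first passage time = a/mu
= 8.8300/4.0100
= 2.2020

2.2020


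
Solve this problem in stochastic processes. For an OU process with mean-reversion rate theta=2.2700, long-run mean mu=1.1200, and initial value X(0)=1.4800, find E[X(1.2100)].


E[X(t)] = mu + (X(0) - mu)*exp(-theta*t)
= 1.1200 + (1.4800 - 1.1200)*exp(-2.2700*1.2100)
= 1.1200 + 0.3600 * 0.0641
= 1.1431

1.1431


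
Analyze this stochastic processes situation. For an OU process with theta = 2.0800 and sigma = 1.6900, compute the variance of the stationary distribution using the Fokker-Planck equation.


Stationary variance = sigma^2 / (2*theta)
= 1.6900^2 / (2*2.0800)
= 2.8561 / 4.1600
= 0.6866

0.6866


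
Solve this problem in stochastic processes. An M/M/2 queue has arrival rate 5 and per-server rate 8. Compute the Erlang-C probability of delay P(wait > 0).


a = lambda/mu = 0.6250
rho = a/c = 0.3125
Erlang-C formula applied:
C(c,a) = 0.1488

0.1488


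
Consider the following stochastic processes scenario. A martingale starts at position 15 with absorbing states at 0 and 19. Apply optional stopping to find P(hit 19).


By optional stopping theorem: E(M at tau) = M(0) = 15
P(hit 19)*19 + P(hit 0)*0 = 15
P(hit 19) = (15 - 0)/(19 - 0) = 15/19 = 0.7895

0.7895


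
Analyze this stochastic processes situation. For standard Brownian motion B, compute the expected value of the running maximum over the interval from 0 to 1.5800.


E(max B(s)) = sqrt(2t/pi)
= sqrt(2*1.5800/pi)
= sqrt(1.0059)
= 1.0029

1.0029


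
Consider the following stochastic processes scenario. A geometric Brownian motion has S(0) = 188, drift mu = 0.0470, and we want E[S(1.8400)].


E[S(t)] = S(0) * exp(mu * t)
= 188 * exp(0.0470 * 1.8400)
= 188 * 1.0903
= 204.9820

204.9820


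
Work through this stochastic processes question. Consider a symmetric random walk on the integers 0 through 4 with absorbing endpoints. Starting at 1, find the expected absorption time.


For symmetric RW on 0,...,N with absorbing barriers, E(i) = i*(N-i)
E(1) = 1 * 3 = 3

3


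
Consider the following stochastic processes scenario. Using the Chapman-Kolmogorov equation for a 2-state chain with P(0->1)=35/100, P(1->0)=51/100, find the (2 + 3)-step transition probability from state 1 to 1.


P^5 = P^2 * P^3
Computing via matrix multiplication of the transition matrix.
Entry (1,1) of P^5 = 0.4070

0.4070


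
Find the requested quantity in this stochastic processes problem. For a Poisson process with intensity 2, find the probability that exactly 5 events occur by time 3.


P(N(t)=k) = (lambda*t)^k * exp(-lambda*t) / k!
lambda*t = 6
= 6^5 * exp(-6) / 5!
= 7776 * 0.0025 / 120
= 0.1606

0.1606


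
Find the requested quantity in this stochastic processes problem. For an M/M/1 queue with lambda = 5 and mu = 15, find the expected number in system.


rho = 5/15 = 0.3333
L = rho/(1-rho)
= 0.3333/0.6667
= 0.5000

0.5000


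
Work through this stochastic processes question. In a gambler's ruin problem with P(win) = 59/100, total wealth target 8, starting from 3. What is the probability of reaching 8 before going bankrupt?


Gambler's ruin formula:
r = q/p = 0.4100/0.5900 = 0.6949
P(win) = (1 - r^i)/(1 - r^N)
= (1 - 0.6949^3)/(1 - 0.6949^8)
= 0.7026

0.7026


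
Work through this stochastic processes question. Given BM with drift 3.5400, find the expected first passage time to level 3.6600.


Expected first passage time = a/mu
= 3.6600/3.5400
= 1.0339

1.0339


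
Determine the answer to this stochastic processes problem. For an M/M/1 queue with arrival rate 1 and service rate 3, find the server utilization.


rho = lambda/mu
= 1/3
= 0.3333

0.3333


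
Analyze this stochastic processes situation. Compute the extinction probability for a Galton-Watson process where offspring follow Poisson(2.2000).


Since mu = 2.2000 > 1, extinction prob q < 1.
Solve s = exp(mu*(s-1)) iteratively.
q = 0.1563

0.1563


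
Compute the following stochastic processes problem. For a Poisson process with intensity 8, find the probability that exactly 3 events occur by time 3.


P(N(t)=k) = (lambda*t)^k * exp(-lambda*t) / k!
lambda*t = 24
= 24^3 * exp(-24) / 3!
= 13824 * 3.7751e-11 / 6
= 8.6979e-08

8.6979e-08


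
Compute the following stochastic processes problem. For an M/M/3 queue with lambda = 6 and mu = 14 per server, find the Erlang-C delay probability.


a = lambda/mu = 0.4286
rho = a/c = 0.1429
Erlang-C formula applied:
C(c,a) = 0.0100

0.0100


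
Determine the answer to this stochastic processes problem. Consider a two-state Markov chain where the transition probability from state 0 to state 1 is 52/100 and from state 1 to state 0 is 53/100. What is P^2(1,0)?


Computing P^2 by matrix multiplication.
P = [[0.4800, 0.5200], [0.5300, 0.4700]]
After raising P to the power 2:
P^2(1,0) = 0.5035

0.5035


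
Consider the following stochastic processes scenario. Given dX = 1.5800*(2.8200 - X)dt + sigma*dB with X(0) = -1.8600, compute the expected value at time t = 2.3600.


E[X(t)] = mu + (X(0) - mu)*exp(-theta*t)
= 2.8200 + (-1.8600 - 2.8200)*exp(-1.5800*2.3600)
= 2.8200 + -4.6800 * 0.0240
= 2.7076

2.7076


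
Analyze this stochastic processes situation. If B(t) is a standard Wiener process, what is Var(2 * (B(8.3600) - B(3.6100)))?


Var(alpha*(B(t)-B(s))) = alpha^2 * (t-s)
= 2^2 * (8.3600 - 3.6100)
= 4 * 4.7500
= 19.0000

19.0000


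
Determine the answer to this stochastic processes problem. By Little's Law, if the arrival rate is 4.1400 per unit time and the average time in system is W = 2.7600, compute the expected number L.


Little's Law: L = lambda * W
= 4.1400 * 2.7600
= 11.4264

11.4264


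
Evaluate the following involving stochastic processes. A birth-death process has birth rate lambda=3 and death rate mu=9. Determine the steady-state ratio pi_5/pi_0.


For birth-death process, pi_n/pi_0 = (lambda/mu)^n
= (3/9)^5
= 0.0041

0.0041


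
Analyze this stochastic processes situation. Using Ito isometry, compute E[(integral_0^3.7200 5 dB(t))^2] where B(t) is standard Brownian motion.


By Ito isometry: E[(int f dB)^2] = int f^2 dt
= 5^2 * 3.7200
= 25 * 3.7200 = 93.0000

93.0000


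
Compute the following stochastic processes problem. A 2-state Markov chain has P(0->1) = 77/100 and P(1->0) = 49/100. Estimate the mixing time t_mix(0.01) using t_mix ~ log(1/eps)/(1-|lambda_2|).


lambda_2 = |1 - p01 - p10| = |1 - 0.7700 - 0.4900| = 0.2600
t_mix ~ log(1/eps)/(1 - |lambda_2|)
= log(100)/(1 - 0.2600) = 4.6052/0.7400
= 6.2232

6.2232


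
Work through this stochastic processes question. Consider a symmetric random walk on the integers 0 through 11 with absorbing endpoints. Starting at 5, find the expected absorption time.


For symmetric RW on 0,...,N with absorbing barriers, E(i) = i*(N-i)
E(5) = 5 * 6 = 30

30


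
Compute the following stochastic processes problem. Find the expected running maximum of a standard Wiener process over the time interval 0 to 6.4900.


E(max B(s)) = sqrt(2t/pi)
= sqrt(2*6.4900/pi)
= sqrt(4.1317)
= 2.0326

2.0326


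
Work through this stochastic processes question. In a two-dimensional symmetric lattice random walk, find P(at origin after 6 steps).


P = C(6,3)^2 / 4^6
= 20^2 / 4096
= 400 / 4096
= 0.0977

0.0977


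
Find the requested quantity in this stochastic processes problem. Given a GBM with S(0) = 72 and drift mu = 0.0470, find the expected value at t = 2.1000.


E[S(t)] = S(0) * exp(mu * t)
= 72 * exp(0.0470 * 2.1000)
= 72 * 1.1037
= 79.4689

79.4689


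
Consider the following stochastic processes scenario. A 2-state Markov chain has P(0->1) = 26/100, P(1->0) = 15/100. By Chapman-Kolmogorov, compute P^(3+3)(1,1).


P^6 = P^3 * P^3
Computing via matrix multiplication of the transition matrix.
Entry (1,1) of P^6 = 0.6496

0.6496


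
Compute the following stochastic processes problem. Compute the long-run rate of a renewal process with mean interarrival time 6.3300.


Long-run renewal rate = 1/E(X)
= 1/6.3300
= 0.1580

0.1580


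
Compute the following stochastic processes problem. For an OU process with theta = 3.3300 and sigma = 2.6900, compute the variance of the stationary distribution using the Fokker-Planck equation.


Stationary variance = sigma^2 / (2*theta)
= 2.6900^2 / (2*3.3300)
= 7.2361 / 6.6600
= 1.0865

1.0865


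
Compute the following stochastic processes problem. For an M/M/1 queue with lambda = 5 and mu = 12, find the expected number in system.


rho = 5/12 = 0.4167
L = rho/(1-rho)
= 0.4167/0.5833
= 0.7143

0.7143


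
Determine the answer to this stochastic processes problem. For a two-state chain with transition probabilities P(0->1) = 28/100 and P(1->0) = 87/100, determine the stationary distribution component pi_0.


Stationary distribution: pi_0 = p10/(p01+p10), pi_1 = p01/(p01+p10)
p01 = 0.2800, p10 = 0.8700
pi_0 = 0.7565

0.7565


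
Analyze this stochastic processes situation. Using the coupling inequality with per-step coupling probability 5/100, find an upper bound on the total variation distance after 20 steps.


TV distance bound <= (1-delta)^n
= (1 - 0.0500)^20
= 0.9500^20
= 0.3585

0.3585


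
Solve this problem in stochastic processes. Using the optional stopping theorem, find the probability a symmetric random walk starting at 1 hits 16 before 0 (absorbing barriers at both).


By optional stopping theorem: E(M at tau) = M(0) = 1
P(hit 16)*16 + P(hit 0)*0 = 1
P(hit 16) = (1 - 0)/(16 - 0) = 1/16 = 0.0625

0.0625


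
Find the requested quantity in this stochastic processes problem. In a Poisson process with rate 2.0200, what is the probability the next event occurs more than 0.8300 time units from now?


P(X > t) = exp(-lambda * t)
= exp(-2.0200 * 0.8300)
= exp(-1.6766) = 0.1870

0.1870


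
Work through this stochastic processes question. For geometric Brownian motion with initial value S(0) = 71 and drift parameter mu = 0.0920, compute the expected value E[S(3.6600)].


E[S(t)] = S(0) * exp(mu * t)
= 71 * exp(0.0920 * 3.6600)
= 71 * 1.4003
= 99.4246

99.4246


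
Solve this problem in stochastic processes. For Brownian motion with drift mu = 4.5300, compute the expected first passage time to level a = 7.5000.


Expected first passage time = a/mu
= 7.5000/4.5300
= 1.6556

1.6556


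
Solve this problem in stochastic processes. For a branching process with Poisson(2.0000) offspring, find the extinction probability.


Since mu = 2.0000 > 1, extinction prob q < 1.
Solve s = exp(mu*(s-1)) iteratively.
q = 0.2032

0.2032


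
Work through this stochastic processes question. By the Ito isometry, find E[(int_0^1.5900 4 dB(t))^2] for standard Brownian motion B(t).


By Ito isometry: E[(int f dB)^2] = int f^2 dt
= 4^2 * 1.5900
= 16 * 1.5900 = 25.4400

25.4400


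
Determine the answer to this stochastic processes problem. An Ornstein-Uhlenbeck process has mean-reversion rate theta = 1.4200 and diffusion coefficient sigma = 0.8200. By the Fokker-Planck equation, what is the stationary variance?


Stationary variance = sigma^2 / (2*theta)
= 0.8200^2 / (2*1.4200)
= 0.6724 / 2.8400
= 0.2368

0.2368


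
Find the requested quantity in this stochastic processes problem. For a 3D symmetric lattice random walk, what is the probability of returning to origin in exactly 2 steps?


P(return in 2 steps) = P(reverse first step) = 1/(2d)
= 1/6
= 0.1667

0.1667


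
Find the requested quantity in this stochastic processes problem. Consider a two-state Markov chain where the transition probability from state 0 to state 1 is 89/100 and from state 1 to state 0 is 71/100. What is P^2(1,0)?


Computing P^2 by matrix multiplication.
P = [[0.1100, 0.8900], [0.7100, 0.2900]]
After raising P to the power 2:
P^2(1,0) = 0.2840

0.2840


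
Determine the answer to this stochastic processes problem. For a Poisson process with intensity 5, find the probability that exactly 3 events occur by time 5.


P(N(t)=k) = (lambda*t)^k * exp(-lambda*t) / k!
lambda*t = 25
= 25^3 * exp(-25) / 3!
= 15625 * 1.3888e-11 / 6
= 3.6167e-08

3.6167e-08


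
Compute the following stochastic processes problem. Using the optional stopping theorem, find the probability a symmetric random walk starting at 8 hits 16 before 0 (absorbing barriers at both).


By optional stopping theorem: E(M at tau) = M(0) = 8
P(hit 16)*16 + P(hit 0)*0 = 8
P(hit 16) = (8 - 0)/(16 - 0) = 1/2 = 0.5000

0.5000


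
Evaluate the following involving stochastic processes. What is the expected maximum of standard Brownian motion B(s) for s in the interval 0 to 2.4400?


E(max B(s)) = sqrt(2t/pi)
= sqrt(2*2.4400/pi)
= sqrt(1.5534)
= 1.2463

1.2463


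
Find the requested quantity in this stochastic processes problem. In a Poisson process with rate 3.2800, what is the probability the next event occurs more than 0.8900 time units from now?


P(X > t) = exp(-lambda * t)
= exp(-3.2800 * 0.8900)
= exp(-2.9192) = 0.0540

0.0540


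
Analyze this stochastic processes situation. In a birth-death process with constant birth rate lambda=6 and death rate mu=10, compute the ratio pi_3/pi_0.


For birth-death process, pi_n/pi_0 = (lambda/mu)^n
= (6/10)^3
= 0.2160

0.2160


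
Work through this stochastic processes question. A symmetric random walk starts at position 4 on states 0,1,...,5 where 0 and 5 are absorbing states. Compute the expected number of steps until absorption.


For symmetric RW on 0,...,N with absorbing barriers, E(i) = i*(N-i)
E(4) = 4 * 1 = 4

4


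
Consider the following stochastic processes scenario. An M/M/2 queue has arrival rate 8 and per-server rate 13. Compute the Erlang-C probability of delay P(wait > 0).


a = lambda/mu = 0.6154
rho = a/c = 0.3077
Erlang-C formula applied:
C(c,a) = 0.1448

0.1448


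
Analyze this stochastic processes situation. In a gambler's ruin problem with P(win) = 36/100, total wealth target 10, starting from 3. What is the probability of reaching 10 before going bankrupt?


Gambler's ruin formula:
r = q/p = 0.6400/0.3600 = 1.7778
P(win) = (1 - r^i)/(1 - r^N)
= (1 - 1.7778^3)/(1 - 1.7778^10)
= 0.0147

0.0147


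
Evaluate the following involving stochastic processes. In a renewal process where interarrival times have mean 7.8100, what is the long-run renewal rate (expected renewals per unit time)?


Long-run renewal rate = 1/E(X)
= 1/7.8100
= 0.1280

0.1280


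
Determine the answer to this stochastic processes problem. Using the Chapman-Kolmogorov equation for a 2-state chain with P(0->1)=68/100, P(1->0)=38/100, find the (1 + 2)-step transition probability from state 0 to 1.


P^3 = P^1 * P^2
Computing via matrix multiplication of the transition matrix.
Entry (0,1) of P^3 = 0.6416

0.6416


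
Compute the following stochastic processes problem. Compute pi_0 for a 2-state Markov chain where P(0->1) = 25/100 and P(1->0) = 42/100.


Stationary distribution: pi_0 = p10/(p01+p10), pi_1 = p01/(p01+p10)
p01 = 0.2500, p10 = 0.4200
pi_0 = 0.6269

0.6269


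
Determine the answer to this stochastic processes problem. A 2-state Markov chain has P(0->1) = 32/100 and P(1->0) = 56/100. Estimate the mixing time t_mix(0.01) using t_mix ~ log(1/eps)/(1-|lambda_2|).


lambda_2 = |1 - p01 - p10| = |1 - 0.3200 - 0.5600| = 0.1200
t_mix ~ log(1/eps)/(1 - |lambda_2|)
= log(100)/(1 - 0.1200) = 4.6052/0.8800
= 5.2331

5.2331


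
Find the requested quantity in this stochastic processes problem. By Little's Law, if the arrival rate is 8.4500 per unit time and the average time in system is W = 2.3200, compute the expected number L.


Little's Law: L = lambda * W
= 8.4500 * 2.3200
= 19.6040

19.6040


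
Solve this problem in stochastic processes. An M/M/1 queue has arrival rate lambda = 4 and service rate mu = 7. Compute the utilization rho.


rho = lambda/mu
= 4/7
= 0.5714

0.5714


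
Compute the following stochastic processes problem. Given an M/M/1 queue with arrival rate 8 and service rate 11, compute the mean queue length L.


rho = 8/11 = 0.7273
L = rho/(1-rho)
= 0.7273/0.2727
= 2.6667

2.6667


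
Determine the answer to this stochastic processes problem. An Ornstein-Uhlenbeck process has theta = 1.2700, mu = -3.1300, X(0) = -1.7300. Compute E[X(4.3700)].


E[X(t)] = mu + (X(0) - mu)*exp(-theta*t)
= -3.1300 + (-1.7300 - -3.1300)*exp(-1.2700*4.3700)
= -3.1300 + 1.4000 * 0.0039
= -3.1246

-3.1246


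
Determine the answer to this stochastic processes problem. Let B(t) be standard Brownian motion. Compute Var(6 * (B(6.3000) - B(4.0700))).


Var(alpha*(B(t)-B(s))) = alpha^2 * (t-s)
= 6^2 * (6.3000 - 4.0700)
= 36 * 2.2300
= 80.2800

80.2800


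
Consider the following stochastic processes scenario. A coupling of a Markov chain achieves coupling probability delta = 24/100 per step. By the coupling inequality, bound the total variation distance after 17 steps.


TV distance bound <= (1-delta)^n
= (1 - 0.2400)^17
= 0.7600^17
= 0.0094

0.0094


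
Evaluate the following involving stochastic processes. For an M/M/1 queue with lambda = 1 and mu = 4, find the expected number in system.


rho = 1/4 = 0.2500
L = rho/(1-rho)
= 0.2500/0.7500
= 0.3333

0.3333


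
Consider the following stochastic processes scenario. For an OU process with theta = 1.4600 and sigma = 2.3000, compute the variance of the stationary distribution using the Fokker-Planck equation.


Stationary variance = sigma^2 / (2*theta)
= 2.3000^2 / (2*1.4600)
= 5.2900 / 2.9200
= 1.8116

1.8116


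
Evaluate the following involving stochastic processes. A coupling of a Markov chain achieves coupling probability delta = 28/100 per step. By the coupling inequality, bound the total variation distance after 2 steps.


TV distance bound <= (1-delta)^n
= (1 - 0.2800)^2
= 0.7200^2
= 0.5184

0.5184


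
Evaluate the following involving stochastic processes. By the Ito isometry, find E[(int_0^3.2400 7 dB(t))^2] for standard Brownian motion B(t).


By Ito isometry: E[(int f dB)^2] = int f^2 dt
= 7^2 * 3.2400
= 49 * 3.2400 = 158.7600

158.7600


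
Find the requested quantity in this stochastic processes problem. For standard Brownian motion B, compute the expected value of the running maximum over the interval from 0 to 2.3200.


E(max B(s)) = sqrt(2t/pi)
= sqrt(2*2.3200/pi)
= sqrt(1.4770)
= 1.2153

1.2153


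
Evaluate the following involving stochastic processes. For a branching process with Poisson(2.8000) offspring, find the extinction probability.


Since mu = 2.8000 > 1, extinction prob q < 1.
Solve s = exp(mu*(s-1)) iteratively.
q = 0.0750

0.0750


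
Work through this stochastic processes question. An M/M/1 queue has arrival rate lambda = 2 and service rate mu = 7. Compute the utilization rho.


rho = lambda/mu
= 2/7
= 0.2857

0.2857


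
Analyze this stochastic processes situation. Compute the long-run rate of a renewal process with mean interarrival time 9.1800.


Long-run renewal rate = 1/E(X)
= 1/9.1800
= 0.1089

0.1089


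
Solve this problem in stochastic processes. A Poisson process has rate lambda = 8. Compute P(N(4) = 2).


P(N(t)=k) = (lambda*t)^k * exp(-lambda*t) / k!
lambda*t = 32
= 32^2 * exp(-32) / 2!
= 1024 * 1.2664e-14 / 2
= 6.4841e-12

6.4841e-12


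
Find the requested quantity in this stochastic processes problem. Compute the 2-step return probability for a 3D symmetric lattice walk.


P(return in 2 steps) = P(reverse first step) = 1/(2d)
= 1/6
= 0.1667

0.1667


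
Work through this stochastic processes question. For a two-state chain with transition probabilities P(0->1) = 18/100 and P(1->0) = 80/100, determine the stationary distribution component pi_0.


Stationary distribution: pi_0 = p10/(p01+p10), pi_1 = p01/(p01+p10)
p01 = 0.1800, p10 = 0.8000
pi_0 = 0.8163

0.8163


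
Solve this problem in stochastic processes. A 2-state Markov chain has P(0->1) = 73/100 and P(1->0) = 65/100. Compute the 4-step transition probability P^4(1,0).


Computing P^4 by matrix multiplication.
P = [[0.2700, 0.7300], [0.6500, 0.3500]]
After raising P to the power 4:
P^4(1,0) = 0.4612

0.4612


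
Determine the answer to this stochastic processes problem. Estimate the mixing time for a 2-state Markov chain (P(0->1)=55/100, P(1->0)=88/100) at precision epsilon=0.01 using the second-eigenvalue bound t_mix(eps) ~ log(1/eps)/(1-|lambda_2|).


lambda_2 = |1 - p01 - p10| = |1 - 0.5500 - 0.8800| = 0.4300
t_mix ~ log(1/eps)/(1 - |lambda_2|)
= log(100)/(1 - 0.4300) = 4.6052/0.5700
= 8.0792

8.0792


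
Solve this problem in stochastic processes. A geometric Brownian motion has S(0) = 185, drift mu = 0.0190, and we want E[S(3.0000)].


E[S(t)] = S(0) * exp(mu * t)
= 185 * exp(0.0190 * 3.0000)
= 185 * 1.0587
= 195.8513

195.8513


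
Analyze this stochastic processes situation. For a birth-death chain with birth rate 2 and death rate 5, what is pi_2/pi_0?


For birth-death process, pi_n/pi_0 = (lambda/mu)^n
= (2/5)^2
= 0.1600

0.1600


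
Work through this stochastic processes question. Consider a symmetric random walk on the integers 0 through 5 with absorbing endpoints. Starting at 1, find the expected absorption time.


For symmetric RW on 0,...,N with absorbing barriers, E(i) = i*(N-i)
E(1) = 1 * 4 = 4

4


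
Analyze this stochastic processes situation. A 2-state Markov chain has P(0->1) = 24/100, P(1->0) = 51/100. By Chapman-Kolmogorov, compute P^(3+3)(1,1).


P^6 = P^3 * P^3
Computing via matrix multiplication of the transition matrix.
Entry (1,1) of P^6 = 0.3202

0.3202


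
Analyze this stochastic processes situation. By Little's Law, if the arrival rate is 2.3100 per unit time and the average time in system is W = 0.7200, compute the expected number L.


Little's Law: L = lambda * W
= 2.3100 * 0.7200
= 1.6632

1.6632


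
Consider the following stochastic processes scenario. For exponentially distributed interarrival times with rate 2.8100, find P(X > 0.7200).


P(X > t) = exp(-lambda * t)
= exp(-2.8100 * 0.7200)
= exp(-2.0232) = 0.1322

0.1322


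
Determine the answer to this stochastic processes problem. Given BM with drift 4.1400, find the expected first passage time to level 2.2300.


Expected first passage time = a/mu
= 2.2300/4.1400
= 0.5386

0.5386


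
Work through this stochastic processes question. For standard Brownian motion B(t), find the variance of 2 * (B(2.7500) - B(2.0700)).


Var(alpha*(B(t)-B(s))) = alpha^2 * (t-s)
= 2^2 * (2.7500 - 2.0700)
= 4 * 0.6800
= 2.7200

2.7200


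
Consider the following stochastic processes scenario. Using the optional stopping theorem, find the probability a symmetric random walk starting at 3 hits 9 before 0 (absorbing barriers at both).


By optional stopping theorem: E(M at tau) = M(0) = 3
P(hit 9)*9 + P(hit 0)*0 = 3
P(hit 9) = (3 - 0)/(9 - 0) = 1/3 = 0.3333

0.3333


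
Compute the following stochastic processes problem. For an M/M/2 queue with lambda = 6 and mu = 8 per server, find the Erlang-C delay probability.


a = lambda/mu = 0.7500
rho = a/c = 0.3750
Erlang-C formula applied:
C(c,a) = 0.2045

0.2045


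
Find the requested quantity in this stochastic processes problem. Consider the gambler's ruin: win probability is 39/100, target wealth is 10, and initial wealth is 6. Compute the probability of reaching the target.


Gambler's ruin formula:
r = q/p = 0.6100/0.3900 = 1.5641
P(win) = (1 - r^i)/(1 - r^N)
= (1 - 1.5641^6)/(1 - 1.5641^10)
= 0.1575

0.1575


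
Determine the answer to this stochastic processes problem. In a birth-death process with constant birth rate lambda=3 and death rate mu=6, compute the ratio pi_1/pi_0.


For birth-death process, pi_n/pi_0 = (lambda/mu)^n
= (3/6)^1
= 0.5000

0.5000


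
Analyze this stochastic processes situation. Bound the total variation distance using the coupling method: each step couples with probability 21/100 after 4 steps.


TV distance bound <= (1-delta)^n
= (1 - 0.2100)^4
= 0.7900^4
= 0.3895

0.3895


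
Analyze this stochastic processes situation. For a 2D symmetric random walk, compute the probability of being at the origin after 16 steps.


P = C(16,8)^2 / 4^16
= 12870^2 / 4294967296
= 165636900 / 4294967296
= 0.0386

0.0386


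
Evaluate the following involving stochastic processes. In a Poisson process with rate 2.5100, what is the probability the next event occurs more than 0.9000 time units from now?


P(X > t) = exp(-lambda * t)
= exp(-2.5100 * 0.9000)
= exp(-2.2590) = 0.1045

0.1045


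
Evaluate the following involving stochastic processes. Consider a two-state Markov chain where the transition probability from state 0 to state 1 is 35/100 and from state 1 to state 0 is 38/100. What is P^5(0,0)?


Computing P^5 by matrix multiplication.
P = [[0.6500, 0.3500], [0.3800, 0.6200]]
After raising P to the power 5:
P^5(0,0) = 0.5212

0.5212


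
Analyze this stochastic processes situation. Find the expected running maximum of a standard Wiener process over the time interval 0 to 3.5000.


E(max B(s)) = sqrt(2t/pi)
= sqrt(2*3.5000/pi)
= sqrt(2.2282)
= 1.4927

1.4927


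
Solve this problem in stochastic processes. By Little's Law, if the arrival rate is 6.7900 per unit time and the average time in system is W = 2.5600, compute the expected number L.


Little's Law: L = lambda * W
= 6.7900 * 2.5600
= 17.3824

17.3824


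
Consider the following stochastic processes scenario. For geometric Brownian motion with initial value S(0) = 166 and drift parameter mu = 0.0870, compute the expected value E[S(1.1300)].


E[S(t)] = S(0) * exp(mu * t)
= 166 * exp(0.0870 * 1.1300)
= 166 * 1.1033
= 183.1486

183.1486


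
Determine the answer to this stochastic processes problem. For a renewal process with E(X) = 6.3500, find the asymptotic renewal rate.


Long-run renewal rate = 1/E(X)
= 1/6.3500
= 0.1575

0.1575


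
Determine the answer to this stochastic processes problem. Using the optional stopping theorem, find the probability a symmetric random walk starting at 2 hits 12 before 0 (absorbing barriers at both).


By optional stopping theorem: E(M at tau) = M(0) = 2
P(hit 12)*12 + P(hit 0)*0 = 2
P(hit 12) = (2 - 0)/(12 - 0) = 1/6 = 0.1667

0.1667


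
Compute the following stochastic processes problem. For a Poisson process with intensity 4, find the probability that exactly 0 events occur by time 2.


P(N(t)=k) = (lambda*t)^k * exp(-lambda*t) / k!
lambda*t = 8
= 8^0 * exp(-8) / 0!
= 1 * 3.3546e-04 / 1
= 3.3546e-04

3.3546e-04


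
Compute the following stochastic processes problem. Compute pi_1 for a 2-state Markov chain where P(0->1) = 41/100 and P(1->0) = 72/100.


Stationary distribution: pi_0 = p10/(p01+p10), pi_1 = p01/(p01+p10)
p01 = 0.4100, p10 = 0.7200
pi_1 = 0.3628

0.3628


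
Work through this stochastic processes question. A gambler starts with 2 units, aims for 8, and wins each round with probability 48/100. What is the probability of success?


Gambler's ruin formula:
r = q/p = 0.5200/0.4800 = 1.0833
P(win) = (1 - r^i)/(1 - r^N)
= (1 - 1.0833^2)/(1 - 1.0833^8)
= 0.1935

0.1935


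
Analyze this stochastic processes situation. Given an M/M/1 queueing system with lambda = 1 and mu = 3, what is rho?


rho = lambda/mu
= 1/3
= 0.3333

0.3333


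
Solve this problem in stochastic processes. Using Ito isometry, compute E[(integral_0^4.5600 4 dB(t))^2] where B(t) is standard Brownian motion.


By Ito isometry: E[(int f dB)^2] = int f^2 dt
= 4^2 * 4.5600
= 16 * 4.5600 = 72.9600

72.9600


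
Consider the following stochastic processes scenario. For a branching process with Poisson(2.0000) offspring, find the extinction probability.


Since mu = 2.0000 > 1, extinction prob q < 1.
Solve s = exp(mu*(s-1)) iteratively.
q = 0.2032

0.2032


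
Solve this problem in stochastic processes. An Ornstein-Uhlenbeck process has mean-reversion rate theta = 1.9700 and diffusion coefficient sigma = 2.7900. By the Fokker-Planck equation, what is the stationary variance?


Stationary variance = sigma^2 / (2*theta)
= 2.7900^2 / (2*1.9700)
= 7.7841 / 3.9400
= 1.9757

1.9757


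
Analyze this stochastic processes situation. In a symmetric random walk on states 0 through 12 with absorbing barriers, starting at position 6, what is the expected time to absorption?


For symmetric RW on 0,...,N with absorbing barriers, E(i) = i*(N-i)
E(6) = 6 * 6 = 36

36


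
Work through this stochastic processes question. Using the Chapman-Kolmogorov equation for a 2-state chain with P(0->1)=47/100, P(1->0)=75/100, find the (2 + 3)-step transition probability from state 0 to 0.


P^5 = P^2 * P^3
Computing via matrix multiplication of the transition matrix.
Entry (0,0) of P^5 = 0.6146

0.6146


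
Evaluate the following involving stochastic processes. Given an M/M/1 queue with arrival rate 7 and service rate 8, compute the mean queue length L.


rho = 7/8 = 0.8750
L = rho/(1-rho)
= 0.8750/0.1250
= 7.0000

7.0000


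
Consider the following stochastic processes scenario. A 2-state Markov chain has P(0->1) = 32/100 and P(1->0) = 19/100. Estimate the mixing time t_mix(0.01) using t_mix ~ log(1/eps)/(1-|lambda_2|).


lambda_2 = |1 - p01 - p10| = |1 - 0.3200 - 0.1900| = 0.4900
t_mix ~ log(1/eps)/(1 - |lambda_2|)
= log(100)/(1 - 0.4900) = 4.6052/0.5100
= 9.0297

9.0297


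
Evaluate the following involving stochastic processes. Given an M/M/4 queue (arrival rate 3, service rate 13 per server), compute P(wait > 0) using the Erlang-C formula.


a = lambda/mu = 0.2308
rho = a/c = 0.0577
Erlang-C formula applied:
C(c,a) = 9.9560e-05

9.9560e-05


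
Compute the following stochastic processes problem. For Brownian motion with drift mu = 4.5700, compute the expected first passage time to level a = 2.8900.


Expected first passage time = a/mu
= 2.8900/4.5700
= 0.6324

0.6324


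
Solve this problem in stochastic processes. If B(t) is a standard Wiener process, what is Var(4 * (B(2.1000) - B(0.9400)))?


Var(alpha*(B(t)-B(s))) = alpha^2 * (t-s)
= 4^2 * (2.1000 - 0.9400)
= 16 * 1.1600
= 18.5600

18.5600


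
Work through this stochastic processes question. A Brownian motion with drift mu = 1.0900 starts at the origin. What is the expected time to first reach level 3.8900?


Expected first passage time = a/mu
= 3.8900/1.0900
= 3.5688

3.5688


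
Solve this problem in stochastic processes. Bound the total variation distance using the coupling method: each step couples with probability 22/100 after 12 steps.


TV distance bound <= (1-delta)^n
= (1 - 0.2200)^12
= 0.7800^12
= 0.0507

0.0507


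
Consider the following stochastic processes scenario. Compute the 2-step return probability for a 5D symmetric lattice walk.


P(return in 2 steps) = P(reverse first step) = 1/(2d)
= 1/10
= 0.1000

0.1000


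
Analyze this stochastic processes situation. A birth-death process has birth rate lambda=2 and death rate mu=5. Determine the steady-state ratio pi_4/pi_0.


For birth-death process, pi_n/pi_0 = (lambda/mu)^n
= (2/5)^4
= 0.0256

0.0256


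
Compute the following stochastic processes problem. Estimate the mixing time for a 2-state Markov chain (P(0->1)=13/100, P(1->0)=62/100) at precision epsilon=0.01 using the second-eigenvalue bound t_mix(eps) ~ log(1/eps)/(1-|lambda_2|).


lambda_2 = |1 - p01 - p10| = |1 - 0.1300 - 0.6200| = 0.2500
t_mix ~ log(1/eps)/(1 - |lambda_2|)
= log(100)/(1 - 0.2500) = 4.6052/0.7500
= 6.1402

6.1402


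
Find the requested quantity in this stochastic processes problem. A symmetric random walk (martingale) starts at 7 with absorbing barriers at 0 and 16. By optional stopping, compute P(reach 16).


By optional stopping theorem: E(M at tau) = M(0) = 7
P(hit 16)*16 + P(hit 0)*0 = 7
P(hit 16) = (7 - 0)/(16 - 0) = 7/16 = 0.4375

0.4375


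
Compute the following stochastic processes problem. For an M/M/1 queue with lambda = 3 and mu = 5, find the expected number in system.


rho = 3/5 = 0.6000
L = rho/(1-rho)
= 0.6000/0.4000
= 1.5000

1.5000


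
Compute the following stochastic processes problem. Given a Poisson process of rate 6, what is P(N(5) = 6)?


P(N(t)=k) = (lambda*t)^k * exp(-lambda*t) / k!
lambda*t = 30
= 30^6 * exp(-30) / 6!
= 729000000 * 9.3576e-14 / 720
= 9.4746e-08

9.4746e-08


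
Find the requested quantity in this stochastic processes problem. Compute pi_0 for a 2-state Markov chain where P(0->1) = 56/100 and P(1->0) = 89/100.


Stationary distribution: pi_0 = p10/(p01+p10), pi_1 = p01/(p01+p10)
p01 = 0.5600, p10 = 0.8900
pi_0 = 0.6138

0.6138


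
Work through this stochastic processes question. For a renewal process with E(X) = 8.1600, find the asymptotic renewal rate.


Long-run renewal rate = 1/E(X)
= 1/8.1600
= 0.1225

0.1225


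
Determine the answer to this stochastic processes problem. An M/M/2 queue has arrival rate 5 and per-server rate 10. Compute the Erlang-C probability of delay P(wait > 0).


a = lambda/mu = 0.5000
rho = a/c = 0.2500
Erlang-C formula applied:
C(c,a) = 0.1000

0.1000


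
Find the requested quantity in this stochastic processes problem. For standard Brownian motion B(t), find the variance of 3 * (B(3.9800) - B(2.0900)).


Var(alpha*(B(t)-B(s))) = alpha^2 * (t-s)
= 3^2 * (3.9800 - 2.0900)
= 9 * 1.8900
= 17.0100

17.0100


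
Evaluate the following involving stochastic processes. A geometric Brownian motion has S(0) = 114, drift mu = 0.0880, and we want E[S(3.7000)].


E[S(t)] = S(0) * exp(mu * t)
= 114 * exp(0.0880 * 3.7000)
= 114 * 1.3849
= 157.8742

157.8742


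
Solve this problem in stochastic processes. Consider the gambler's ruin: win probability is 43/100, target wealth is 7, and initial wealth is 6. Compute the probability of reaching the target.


Gambler's ruin formula:
r = q/p = 0.5700/0.4300 = 1.3256
P(win) = (1 - r^i)/(1 - r^N)
= (1 - 1.3256^6)/(1 - 1.3256^7)
= 0.7147

0.7147


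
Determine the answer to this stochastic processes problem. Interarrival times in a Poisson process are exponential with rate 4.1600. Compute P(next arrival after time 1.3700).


P(X > t) = exp(-lambda * t)
= exp(-4.1600 * 1.3700)
= exp(-5.6992) = 0.0033

0.0033


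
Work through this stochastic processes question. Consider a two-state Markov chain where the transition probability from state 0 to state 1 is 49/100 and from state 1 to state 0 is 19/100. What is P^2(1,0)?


Computing P^2 by matrix multiplication.
P = [[0.5100, 0.4900], [0.1900, 0.8100]]
After raising P to the power 2:
P^2(1,0) = 0.2508

0.2508


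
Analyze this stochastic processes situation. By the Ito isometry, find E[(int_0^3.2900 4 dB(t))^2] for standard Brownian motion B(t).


By Ito isometry: E[(int f dB)^2] = int f^2 dt
= 4^2 * 3.2900
= 16 * 3.2900 = 52.6400

52.6400


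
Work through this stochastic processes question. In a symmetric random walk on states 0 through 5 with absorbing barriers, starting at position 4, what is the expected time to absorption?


For symmetric RW on 0,...,N with absorbing barriers, E(i) = i*(N-i)
E(4) = 4 * 1 = 4

4


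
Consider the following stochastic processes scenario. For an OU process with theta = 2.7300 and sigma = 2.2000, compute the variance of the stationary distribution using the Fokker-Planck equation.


Stationary variance = sigma^2 / (2*theta)
= 2.2000^2 / (2*2.7300)
= 4.8400 / 5.4600
= 0.8864

0.8864
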